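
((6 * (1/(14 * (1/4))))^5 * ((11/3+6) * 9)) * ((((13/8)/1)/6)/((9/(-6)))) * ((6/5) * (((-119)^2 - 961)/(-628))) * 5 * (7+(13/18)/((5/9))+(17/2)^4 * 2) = 808634671827840/2638699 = 306452032.55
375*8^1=3000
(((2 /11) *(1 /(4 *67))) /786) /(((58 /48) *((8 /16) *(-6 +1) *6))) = -2 /41997945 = -0.00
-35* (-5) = 175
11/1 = 11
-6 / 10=-0.60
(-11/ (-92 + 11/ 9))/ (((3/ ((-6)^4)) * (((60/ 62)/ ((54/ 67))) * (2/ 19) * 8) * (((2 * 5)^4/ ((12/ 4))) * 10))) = 0.00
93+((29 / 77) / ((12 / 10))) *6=7306 / 77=94.88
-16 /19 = -0.84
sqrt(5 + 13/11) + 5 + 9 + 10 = 2 * sqrt(187)/11 + 24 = 26.49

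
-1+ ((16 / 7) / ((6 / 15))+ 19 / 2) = 199 / 14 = 14.21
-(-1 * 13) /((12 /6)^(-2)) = 52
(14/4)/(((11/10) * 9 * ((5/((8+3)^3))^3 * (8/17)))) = 25508706839/1800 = 14171503.80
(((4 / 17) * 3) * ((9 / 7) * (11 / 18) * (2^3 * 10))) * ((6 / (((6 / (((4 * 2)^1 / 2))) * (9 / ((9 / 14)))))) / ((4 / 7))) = 2640 / 119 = 22.18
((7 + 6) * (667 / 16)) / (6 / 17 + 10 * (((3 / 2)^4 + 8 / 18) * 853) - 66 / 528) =1326663 / 114993488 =0.01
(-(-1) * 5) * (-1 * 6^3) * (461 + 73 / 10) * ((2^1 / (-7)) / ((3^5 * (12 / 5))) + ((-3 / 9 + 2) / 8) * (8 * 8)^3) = -248593119050 / 9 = -27621457672.22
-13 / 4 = -3.25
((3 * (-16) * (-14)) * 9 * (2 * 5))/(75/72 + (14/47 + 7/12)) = 7580160/241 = 31452.95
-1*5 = -5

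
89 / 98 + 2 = 285 / 98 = 2.91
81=81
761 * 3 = 2283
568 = 568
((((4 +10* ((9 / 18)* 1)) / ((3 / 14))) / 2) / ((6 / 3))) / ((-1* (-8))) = 21 / 16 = 1.31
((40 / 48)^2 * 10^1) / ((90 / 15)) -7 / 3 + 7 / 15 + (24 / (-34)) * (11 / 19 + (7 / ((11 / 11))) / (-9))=-5837 / 10260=-0.57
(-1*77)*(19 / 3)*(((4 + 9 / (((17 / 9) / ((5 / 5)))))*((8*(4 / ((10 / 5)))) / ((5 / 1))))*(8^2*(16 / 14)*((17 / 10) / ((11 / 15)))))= -11595776 / 5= -2319155.20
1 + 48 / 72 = 5 / 3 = 1.67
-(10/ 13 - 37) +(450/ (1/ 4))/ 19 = 32349/ 247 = 130.97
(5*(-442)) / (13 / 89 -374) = 196690 / 33273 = 5.91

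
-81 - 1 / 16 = -1297 / 16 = -81.06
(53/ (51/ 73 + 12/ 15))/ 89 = 19345/ 48683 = 0.40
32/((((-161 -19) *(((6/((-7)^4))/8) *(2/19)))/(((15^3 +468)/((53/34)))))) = -10596746272/795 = -13329240.59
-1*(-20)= 20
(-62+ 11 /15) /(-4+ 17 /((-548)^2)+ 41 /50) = 19.27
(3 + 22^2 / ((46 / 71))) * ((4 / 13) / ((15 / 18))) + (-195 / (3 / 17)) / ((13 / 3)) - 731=-81542 / 115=-709.06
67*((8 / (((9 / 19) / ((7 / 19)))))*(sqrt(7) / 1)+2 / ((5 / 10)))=268+3752*sqrt(7) / 9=1370.98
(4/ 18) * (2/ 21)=4/ 189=0.02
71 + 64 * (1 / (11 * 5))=3969 / 55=72.16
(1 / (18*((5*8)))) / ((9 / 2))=1 / 3240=0.00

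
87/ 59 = 1.47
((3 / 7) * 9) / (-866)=-27 / 6062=-0.00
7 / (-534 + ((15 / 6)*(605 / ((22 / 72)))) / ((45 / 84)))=7 / 8706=0.00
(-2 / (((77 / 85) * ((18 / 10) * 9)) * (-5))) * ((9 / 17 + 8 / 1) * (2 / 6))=1450 / 18711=0.08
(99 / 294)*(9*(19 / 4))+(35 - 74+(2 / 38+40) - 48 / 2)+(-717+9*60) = -1381991 / 7448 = -185.55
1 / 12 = 0.08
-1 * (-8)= 8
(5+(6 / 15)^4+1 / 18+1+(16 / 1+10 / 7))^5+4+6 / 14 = 7181880.86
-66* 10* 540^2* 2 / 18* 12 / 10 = -25660800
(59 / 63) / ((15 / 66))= 1298 / 315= 4.12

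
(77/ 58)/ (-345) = -77/ 20010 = -0.00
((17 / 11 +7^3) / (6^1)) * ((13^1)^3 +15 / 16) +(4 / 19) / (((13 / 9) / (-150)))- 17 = 1495943053 / 11856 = 126176.03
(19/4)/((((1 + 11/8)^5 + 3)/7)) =1089536/2574403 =0.42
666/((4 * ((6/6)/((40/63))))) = 740/7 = 105.71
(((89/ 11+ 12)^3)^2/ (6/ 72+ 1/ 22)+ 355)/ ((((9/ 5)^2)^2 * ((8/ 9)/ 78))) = 668204872796995625/ 156541572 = 4268545819.87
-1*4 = -4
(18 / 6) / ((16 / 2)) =3 / 8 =0.38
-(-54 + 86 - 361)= 329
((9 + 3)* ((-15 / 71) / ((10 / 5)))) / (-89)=90 / 6319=0.01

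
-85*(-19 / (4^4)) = 1615 / 256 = 6.31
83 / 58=1.43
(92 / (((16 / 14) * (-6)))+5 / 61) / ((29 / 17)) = -165937 / 21228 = -7.82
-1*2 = -2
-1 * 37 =-37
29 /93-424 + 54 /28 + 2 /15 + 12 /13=-11868037 /28210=-420.70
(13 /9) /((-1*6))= -13 /54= -0.24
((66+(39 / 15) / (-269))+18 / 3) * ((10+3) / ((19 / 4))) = 197.03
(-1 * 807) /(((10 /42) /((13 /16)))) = -220311 /80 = -2753.89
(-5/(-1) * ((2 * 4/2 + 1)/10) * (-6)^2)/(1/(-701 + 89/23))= -1443060/23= -62741.74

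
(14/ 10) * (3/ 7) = 3/ 5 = 0.60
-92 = -92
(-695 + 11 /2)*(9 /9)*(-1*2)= 1379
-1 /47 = -0.02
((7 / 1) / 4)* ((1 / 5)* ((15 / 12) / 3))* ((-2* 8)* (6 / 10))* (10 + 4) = -98 / 5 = -19.60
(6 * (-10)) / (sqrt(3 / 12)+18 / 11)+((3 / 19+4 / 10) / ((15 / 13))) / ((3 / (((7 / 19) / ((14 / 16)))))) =-106957936 / 3817575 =-28.02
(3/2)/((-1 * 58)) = -3/116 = -0.03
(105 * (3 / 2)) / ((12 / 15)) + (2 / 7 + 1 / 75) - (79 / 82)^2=1385535161 / 7060200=196.25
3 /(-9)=-1 /3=-0.33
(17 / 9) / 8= 17 / 72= 0.24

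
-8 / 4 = -2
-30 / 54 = -5 / 9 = -0.56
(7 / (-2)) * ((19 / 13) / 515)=-133 / 13390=-0.01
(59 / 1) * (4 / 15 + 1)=1121 / 15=74.73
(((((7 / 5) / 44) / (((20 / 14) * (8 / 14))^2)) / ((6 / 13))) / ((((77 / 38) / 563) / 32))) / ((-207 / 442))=-73788686881 / 37570500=-1964.01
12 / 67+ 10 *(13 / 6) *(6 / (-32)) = -4163 / 1072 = -3.88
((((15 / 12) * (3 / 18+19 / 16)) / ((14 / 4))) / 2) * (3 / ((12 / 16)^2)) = 325 / 252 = 1.29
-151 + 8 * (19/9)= -1207/9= -134.11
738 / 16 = 369 / 8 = 46.12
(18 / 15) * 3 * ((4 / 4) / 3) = 6 / 5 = 1.20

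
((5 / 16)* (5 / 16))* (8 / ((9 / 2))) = 25 / 144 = 0.17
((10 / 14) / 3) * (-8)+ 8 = 128 / 21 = 6.10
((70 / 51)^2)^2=24010000 / 6765201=3.55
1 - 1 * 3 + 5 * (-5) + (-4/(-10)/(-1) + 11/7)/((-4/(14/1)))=-311/10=-31.10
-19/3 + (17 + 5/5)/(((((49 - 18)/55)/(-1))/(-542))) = 1609151/93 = 17302.70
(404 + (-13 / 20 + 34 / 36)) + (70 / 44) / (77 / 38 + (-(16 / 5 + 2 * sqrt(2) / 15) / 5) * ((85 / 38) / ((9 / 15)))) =29070 * sqrt(2) / 20141 + 1446791293 / 3625380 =401.11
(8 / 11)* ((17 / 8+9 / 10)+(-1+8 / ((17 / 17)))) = 401 / 55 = 7.29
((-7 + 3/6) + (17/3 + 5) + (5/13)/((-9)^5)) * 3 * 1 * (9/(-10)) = -1279393/113724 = -11.25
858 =858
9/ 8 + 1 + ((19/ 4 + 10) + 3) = 159/ 8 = 19.88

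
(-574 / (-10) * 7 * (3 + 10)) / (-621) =-26117 / 3105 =-8.41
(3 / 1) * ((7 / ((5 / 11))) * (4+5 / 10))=2079 / 10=207.90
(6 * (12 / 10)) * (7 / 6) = 42 / 5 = 8.40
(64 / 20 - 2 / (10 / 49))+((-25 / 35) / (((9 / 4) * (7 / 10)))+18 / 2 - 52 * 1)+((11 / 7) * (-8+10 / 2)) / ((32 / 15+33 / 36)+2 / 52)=-8302564 / 160965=-51.58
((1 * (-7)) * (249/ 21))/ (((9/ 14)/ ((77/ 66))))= -4067/ 27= -150.63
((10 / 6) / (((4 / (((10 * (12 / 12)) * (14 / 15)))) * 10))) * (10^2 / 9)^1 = 350 / 81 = 4.32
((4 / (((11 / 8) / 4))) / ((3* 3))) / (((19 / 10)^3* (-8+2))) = -0.03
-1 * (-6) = 6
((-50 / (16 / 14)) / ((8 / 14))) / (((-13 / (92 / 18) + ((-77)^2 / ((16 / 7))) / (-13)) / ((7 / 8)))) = 2563925 / 7733896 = 0.33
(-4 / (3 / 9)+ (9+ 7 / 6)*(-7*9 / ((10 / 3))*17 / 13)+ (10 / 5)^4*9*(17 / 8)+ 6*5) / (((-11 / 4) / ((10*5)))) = -17190 / 13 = -1322.31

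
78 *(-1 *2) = -156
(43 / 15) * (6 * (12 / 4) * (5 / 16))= 129 / 8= 16.12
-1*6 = -6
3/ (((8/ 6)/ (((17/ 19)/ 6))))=51/ 152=0.34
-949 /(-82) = 949 /82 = 11.57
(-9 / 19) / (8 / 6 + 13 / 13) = -27 / 133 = -0.20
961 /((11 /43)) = 41323 /11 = 3756.64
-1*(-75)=75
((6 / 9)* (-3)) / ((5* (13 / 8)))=-16 / 65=-0.25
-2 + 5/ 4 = -3/ 4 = -0.75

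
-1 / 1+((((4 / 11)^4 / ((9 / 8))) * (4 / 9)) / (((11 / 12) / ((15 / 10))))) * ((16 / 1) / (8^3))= -1448947 / 1449459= -1.00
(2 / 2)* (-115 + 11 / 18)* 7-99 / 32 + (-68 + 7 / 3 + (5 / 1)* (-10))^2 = 3621589 / 288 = 12574.96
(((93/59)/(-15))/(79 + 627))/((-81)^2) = -31/1366459470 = -0.00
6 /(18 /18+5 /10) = 4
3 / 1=3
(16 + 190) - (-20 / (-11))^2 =202.69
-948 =-948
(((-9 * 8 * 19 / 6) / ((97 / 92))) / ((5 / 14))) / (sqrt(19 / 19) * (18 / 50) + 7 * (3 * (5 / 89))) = -21780080 / 55387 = -393.23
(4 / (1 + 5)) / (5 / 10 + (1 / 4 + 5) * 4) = 4 / 129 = 0.03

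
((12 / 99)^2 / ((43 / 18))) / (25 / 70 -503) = -448 / 36613511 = -0.00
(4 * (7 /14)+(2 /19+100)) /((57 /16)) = 31040 /1083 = 28.66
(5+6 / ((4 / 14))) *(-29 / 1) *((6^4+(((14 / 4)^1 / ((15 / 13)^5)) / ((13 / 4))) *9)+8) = -83260339916 / 84375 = -986789.21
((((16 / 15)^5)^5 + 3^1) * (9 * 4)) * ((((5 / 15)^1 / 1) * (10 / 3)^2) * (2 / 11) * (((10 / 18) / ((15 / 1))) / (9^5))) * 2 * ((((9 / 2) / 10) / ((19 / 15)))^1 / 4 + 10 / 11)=27032178043512724229354874268171348 / 111065200528986769173538684844970703125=0.00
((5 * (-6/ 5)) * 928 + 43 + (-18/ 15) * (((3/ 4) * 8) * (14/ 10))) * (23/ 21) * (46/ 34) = -73201433/ 8925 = -8201.84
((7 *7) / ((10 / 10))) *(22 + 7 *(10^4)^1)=3431078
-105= -105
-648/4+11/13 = -2095/13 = -161.15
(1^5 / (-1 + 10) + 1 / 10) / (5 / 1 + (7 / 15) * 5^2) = 19 / 1500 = 0.01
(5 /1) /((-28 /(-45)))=225 /28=8.04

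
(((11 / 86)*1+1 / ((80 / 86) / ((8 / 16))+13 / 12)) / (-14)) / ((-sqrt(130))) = 12217*sqrt(130) / 47550776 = 0.00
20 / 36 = 5 / 9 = 0.56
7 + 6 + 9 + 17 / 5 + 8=167 / 5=33.40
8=8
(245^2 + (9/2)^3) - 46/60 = 7213843/120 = 60115.36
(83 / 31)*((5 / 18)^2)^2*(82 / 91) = 0.01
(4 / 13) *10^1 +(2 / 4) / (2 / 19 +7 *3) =32327 / 10426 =3.10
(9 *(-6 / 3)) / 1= -18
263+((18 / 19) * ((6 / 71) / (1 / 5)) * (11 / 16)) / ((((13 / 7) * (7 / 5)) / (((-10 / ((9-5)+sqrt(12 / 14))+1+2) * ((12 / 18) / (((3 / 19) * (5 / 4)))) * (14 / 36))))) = 263.13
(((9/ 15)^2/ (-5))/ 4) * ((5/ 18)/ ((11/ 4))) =-1/ 550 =-0.00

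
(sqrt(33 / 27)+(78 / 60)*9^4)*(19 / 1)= 19*sqrt(11) / 3+1620567 / 10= 162077.71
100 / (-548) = -0.18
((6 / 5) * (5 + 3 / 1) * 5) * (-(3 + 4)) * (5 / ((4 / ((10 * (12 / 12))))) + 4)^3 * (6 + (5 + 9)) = -30187080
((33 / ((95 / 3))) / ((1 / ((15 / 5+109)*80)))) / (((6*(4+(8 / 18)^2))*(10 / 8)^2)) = 237.28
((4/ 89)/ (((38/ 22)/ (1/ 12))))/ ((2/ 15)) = 55/ 3382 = 0.02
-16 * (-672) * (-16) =-172032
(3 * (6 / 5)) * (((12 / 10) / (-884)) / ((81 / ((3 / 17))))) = -0.00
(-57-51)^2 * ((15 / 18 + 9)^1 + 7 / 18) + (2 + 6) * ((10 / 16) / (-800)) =119231.99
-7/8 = -0.88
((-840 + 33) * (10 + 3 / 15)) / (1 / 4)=-164628 / 5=-32925.60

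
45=45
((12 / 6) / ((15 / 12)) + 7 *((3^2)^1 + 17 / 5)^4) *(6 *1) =620612112 / 625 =992979.38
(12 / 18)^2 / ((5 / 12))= 16 / 15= 1.07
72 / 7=10.29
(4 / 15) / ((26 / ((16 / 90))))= 16 / 8775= 0.00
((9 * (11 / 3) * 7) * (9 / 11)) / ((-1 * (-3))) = 63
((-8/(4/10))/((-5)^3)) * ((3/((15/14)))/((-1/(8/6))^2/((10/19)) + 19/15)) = 5376/28025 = 0.19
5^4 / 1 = 625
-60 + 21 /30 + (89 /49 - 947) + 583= -206527 /490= -421.48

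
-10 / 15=-2 / 3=-0.67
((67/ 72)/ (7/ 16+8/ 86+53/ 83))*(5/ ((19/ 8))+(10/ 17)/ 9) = 3017732260/ 1746615717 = 1.73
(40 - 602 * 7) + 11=-4163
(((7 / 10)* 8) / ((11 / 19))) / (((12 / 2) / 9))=798 / 55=14.51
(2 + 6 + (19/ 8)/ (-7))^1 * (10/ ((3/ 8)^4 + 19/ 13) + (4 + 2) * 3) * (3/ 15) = 418761057/ 11042780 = 37.92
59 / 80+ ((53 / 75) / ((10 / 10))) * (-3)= -553 / 400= -1.38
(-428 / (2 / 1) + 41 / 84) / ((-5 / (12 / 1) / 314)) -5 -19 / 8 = 9010131 / 56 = 160895.20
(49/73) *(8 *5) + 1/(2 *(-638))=2500887/93148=26.85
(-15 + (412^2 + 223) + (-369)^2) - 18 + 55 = 306150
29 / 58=0.50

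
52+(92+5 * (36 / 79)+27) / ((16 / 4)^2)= 75309 / 1264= 59.58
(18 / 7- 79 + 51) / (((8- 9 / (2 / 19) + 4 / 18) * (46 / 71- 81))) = -227484 / 55549585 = -0.00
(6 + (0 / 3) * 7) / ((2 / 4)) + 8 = 20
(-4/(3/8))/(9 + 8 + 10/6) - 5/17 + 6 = 611/119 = 5.13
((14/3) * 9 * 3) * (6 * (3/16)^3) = 5103/1024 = 4.98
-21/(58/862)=-312.10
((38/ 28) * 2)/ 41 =0.07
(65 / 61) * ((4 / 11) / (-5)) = -0.08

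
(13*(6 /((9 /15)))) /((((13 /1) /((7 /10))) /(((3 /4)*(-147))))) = -3087 /4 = -771.75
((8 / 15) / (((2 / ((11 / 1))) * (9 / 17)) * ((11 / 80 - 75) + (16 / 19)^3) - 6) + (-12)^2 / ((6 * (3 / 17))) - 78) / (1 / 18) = 234593059108 / 224863253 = 1043.27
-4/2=-2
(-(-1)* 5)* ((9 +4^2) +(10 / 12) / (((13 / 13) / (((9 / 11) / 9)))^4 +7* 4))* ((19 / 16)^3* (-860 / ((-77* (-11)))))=-16224152565875 / 76337006592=-212.53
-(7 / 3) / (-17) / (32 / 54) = 63 / 272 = 0.23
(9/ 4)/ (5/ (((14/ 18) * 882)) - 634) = -1029/ 289946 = -0.00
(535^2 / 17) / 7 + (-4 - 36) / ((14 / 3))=285205 / 119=2396.68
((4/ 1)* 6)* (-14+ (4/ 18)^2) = -334.81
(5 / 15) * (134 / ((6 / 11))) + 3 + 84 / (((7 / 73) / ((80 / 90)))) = 7772 / 9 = 863.56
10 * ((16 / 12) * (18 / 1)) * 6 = 1440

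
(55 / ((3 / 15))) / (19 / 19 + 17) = 275 / 18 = 15.28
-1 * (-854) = 854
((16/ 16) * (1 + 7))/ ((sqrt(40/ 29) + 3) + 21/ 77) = 1.80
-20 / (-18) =10 / 9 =1.11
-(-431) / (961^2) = 431 / 923521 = 0.00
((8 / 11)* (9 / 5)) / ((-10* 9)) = -4 / 275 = -0.01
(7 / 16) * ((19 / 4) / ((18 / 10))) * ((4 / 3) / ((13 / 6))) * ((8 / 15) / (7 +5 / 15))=133 / 2574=0.05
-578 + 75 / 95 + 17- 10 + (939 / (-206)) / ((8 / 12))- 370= -7413491 / 7828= -947.05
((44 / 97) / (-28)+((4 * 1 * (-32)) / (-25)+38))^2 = 1857.94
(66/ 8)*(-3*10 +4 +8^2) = 627/ 2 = 313.50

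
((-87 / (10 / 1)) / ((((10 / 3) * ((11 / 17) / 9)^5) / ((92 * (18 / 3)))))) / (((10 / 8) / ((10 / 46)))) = -525180875860152 / 4026275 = -130438401.71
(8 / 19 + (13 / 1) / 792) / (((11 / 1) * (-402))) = -6583 / 66542256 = -0.00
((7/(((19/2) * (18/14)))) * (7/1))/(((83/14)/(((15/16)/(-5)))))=-2401/18924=-0.13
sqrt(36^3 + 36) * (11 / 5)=66 * sqrt(1297) / 5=475.38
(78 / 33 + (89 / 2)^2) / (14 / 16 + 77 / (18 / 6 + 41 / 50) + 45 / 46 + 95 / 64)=6131573680 / 72661413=84.39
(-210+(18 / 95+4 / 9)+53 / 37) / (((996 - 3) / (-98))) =644642138 / 31413555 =20.52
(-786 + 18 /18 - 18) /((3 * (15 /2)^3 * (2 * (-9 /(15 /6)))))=1606 /18225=0.09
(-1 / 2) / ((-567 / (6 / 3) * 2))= 1 / 1134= 0.00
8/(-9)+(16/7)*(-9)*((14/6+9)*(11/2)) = -80840/63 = -1283.17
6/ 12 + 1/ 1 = 3/ 2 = 1.50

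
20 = 20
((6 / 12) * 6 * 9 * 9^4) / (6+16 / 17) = 3011499 / 118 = 25521.18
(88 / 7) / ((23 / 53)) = 4664 / 161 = 28.97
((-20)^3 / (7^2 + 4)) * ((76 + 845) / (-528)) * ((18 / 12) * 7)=2764.58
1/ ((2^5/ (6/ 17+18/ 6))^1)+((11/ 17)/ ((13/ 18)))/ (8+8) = 1137/ 7072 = 0.16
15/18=5/6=0.83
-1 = -1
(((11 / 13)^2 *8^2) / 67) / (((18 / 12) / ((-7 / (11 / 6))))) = -19712 / 11323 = -1.74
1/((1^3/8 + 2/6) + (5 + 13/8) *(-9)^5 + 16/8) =-6/2347183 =-0.00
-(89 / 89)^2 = -1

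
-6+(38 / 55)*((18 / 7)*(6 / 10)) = -9498 / 1925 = -4.93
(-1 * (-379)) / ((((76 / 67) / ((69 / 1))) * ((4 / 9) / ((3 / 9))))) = 5256351 / 304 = 17290.63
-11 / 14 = -0.79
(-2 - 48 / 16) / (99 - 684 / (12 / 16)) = 0.01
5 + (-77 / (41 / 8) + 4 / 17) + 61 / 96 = -612491 / 66912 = -9.15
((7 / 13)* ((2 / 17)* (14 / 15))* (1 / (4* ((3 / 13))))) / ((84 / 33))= 77 / 3060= 0.03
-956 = -956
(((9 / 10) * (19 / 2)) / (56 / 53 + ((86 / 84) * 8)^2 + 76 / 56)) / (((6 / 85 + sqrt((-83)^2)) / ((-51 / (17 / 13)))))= -2649867129 / 45878663914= -0.06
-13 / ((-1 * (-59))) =-13 / 59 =-0.22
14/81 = 0.17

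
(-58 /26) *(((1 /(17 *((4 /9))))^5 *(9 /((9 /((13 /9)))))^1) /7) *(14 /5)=-0.00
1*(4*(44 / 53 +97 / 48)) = 7253 / 636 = 11.40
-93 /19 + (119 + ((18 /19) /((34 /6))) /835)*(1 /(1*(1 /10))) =63925871 /53941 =1185.11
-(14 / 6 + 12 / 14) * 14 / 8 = -67 / 12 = -5.58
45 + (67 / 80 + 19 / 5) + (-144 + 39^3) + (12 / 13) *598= 4782131 / 80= 59776.64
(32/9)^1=3.56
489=489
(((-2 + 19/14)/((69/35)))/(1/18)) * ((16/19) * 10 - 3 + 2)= -19035/437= -43.56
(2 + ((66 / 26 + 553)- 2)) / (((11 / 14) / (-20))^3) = -158537344000 / 17303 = -9162419.46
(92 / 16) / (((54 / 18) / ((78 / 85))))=299 / 170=1.76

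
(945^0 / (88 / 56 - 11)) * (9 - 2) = -49 / 66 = -0.74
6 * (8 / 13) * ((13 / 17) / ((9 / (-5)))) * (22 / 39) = -1760 / 1989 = -0.88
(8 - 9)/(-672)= 1/672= 0.00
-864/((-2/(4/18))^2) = -32/3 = -10.67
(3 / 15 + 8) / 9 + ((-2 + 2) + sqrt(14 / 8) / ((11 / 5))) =5*sqrt(7) / 22 + 41 / 45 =1.51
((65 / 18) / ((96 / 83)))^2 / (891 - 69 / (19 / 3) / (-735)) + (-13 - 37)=-619108921514425 / 12384888201216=-49.99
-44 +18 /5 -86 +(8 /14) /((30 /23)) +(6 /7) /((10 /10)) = -13136 /105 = -125.10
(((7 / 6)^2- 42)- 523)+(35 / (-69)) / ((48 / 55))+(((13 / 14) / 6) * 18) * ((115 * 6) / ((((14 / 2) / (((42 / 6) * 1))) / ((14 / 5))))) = 1772943 / 368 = 4817.78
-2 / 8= -1 / 4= -0.25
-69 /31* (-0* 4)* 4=0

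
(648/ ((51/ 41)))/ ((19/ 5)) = 137.09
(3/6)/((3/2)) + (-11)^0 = 4/3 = 1.33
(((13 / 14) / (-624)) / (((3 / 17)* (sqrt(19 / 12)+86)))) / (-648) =731 / 4829914656 - 17* sqrt(57) / 57958975872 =0.00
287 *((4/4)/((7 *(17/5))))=205/17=12.06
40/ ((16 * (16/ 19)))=95/ 32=2.97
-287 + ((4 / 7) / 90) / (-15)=-1356077 / 4725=-287.00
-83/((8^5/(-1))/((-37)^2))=113627/32768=3.47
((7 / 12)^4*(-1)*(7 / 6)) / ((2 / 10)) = -84035 / 124416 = -0.68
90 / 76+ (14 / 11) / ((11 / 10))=10765 / 4598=2.34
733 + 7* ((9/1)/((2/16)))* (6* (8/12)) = 2749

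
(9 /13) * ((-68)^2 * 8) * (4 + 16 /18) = 1627648 /13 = 125203.69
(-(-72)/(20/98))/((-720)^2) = 49/72000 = 0.00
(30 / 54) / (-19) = -5 / 171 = -0.03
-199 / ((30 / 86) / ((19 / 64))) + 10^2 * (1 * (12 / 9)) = -34583 / 960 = -36.02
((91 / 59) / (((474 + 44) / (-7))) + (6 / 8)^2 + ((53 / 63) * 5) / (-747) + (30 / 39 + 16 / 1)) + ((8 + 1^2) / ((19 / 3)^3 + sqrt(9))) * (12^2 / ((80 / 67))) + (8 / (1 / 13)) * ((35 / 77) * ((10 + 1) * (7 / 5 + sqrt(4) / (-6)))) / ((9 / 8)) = 95386733106414929 / 185373523717200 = 514.57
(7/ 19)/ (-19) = -7/ 361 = -0.02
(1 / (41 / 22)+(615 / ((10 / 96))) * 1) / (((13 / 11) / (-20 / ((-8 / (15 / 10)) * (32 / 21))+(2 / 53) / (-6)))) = 5116645897 / 417216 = 12263.78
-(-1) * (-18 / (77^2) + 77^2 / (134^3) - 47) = -670500315783 / 14265790616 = -47.00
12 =12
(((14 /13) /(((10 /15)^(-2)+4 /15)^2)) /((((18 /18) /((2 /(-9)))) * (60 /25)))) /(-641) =14000 /570002199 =0.00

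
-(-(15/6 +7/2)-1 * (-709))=-703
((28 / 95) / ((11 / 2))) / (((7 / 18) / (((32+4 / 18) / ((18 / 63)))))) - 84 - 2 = -14726 / 209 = -70.46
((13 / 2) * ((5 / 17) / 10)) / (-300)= -13 / 20400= -0.00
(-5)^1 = -5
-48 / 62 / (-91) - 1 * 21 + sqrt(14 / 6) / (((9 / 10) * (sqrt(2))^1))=-59217 / 2821 + 5 * sqrt(42) / 27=-19.79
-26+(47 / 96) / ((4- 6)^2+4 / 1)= -25.94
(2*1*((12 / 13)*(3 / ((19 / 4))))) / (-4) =-72 / 247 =-0.29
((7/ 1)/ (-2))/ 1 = -7/ 2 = -3.50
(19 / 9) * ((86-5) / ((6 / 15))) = 855 / 2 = 427.50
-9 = -9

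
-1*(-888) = 888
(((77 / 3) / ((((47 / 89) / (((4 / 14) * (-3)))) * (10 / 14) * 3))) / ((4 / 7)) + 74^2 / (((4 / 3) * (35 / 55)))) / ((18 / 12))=63363773 / 14805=4279.89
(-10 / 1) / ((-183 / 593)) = 5930 / 183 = 32.40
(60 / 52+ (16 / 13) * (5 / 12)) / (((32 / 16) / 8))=20 / 3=6.67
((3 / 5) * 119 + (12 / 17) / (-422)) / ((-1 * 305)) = -1280529 / 5470175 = -0.23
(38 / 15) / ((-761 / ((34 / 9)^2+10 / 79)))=-3501092 / 73044585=-0.05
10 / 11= 0.91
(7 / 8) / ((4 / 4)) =7 / 8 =0.88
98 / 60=49 / 30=1.63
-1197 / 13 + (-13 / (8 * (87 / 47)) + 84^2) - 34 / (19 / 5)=1195492867 / 171912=6954.10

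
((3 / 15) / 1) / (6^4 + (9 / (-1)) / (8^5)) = 32768 / 212336595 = 0.00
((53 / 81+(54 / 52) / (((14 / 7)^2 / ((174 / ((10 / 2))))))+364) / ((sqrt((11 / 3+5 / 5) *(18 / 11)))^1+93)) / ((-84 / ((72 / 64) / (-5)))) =2683632149 / 249120144000-7869889 *sqrt(231) / 373680216000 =0.01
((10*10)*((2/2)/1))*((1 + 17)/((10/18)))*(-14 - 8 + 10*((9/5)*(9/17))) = -686880/17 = -40404.71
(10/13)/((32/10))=25/104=0.24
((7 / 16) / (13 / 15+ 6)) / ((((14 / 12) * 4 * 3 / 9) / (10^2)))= 3375 / 824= 4.10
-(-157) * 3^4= 12717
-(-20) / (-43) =-20 / 43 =-0.47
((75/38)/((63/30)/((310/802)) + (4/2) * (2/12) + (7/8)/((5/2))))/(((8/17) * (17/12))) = 523125/1080739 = 0.48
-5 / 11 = -0.45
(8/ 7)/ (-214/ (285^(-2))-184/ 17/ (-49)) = -476/ 7239665383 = -0.00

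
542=542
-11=-11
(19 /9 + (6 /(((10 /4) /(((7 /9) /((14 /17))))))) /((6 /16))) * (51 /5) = 6239 /75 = 83.19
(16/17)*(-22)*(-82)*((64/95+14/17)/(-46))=-34896576/631465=-55.26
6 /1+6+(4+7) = 23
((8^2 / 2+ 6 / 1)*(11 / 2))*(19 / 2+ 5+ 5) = 8151 / 2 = 4075.50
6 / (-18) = -1 / 3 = -0.33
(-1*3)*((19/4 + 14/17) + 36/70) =-18.26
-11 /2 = -5.50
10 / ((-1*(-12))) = 5 / 6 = 0.83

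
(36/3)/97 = 12/97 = 0.12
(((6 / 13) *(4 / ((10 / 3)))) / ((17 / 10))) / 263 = 72 / 58123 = 0.00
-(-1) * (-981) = -981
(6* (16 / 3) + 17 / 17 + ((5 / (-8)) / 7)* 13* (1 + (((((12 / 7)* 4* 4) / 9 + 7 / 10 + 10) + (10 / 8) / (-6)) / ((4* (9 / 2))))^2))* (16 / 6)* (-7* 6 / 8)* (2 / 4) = -8871378707 / 40642560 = -218.28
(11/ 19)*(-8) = -88/ 19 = -4.63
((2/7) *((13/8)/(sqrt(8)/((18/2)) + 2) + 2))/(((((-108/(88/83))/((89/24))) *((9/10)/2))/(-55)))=3.44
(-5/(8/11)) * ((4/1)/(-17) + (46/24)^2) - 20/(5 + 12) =-485975/19584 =-24.81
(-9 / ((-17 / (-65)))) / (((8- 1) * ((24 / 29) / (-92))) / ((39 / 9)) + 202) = -5072535 / 29774072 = -0.17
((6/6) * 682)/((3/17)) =11594/3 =3864.67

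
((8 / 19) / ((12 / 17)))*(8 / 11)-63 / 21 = -1609 / 627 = -2.57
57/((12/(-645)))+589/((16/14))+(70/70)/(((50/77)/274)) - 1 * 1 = -425483/200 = -2127.42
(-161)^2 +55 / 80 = 414747 / 16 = 25921.69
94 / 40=47 / 20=2.35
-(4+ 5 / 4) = -21 / 4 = -5.25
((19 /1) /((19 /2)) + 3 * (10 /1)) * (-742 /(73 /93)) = -2208192 /73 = -30249.21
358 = 358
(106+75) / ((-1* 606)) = -181 / 606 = -0.30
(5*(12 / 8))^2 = 225 / 4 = 56.25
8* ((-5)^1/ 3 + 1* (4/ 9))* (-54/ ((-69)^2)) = 176/ 1587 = 0.11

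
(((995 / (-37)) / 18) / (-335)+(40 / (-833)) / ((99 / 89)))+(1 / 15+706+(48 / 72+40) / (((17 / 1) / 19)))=512097058189 / 681452310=751.48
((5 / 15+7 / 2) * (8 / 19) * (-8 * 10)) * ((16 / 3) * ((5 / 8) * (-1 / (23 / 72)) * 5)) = 128000 / 19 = 6736.84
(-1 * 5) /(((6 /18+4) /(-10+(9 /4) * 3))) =15 /4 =3.75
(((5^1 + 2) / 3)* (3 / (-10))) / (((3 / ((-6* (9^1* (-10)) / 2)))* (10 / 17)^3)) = -309519 / 1000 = -309.52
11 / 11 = 1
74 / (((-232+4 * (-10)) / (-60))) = 555 / 34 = 16.32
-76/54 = -38/27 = -1.41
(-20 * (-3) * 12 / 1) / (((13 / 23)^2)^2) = 7054.57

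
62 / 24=31 / 12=2.58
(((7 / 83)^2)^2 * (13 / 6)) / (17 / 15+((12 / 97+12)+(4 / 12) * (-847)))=-15138305 / 37160434842852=-0.00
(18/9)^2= 4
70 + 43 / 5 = 393 / 5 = 78.60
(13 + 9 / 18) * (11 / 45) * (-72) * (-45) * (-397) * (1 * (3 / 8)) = -3183543 / 2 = -1591771.50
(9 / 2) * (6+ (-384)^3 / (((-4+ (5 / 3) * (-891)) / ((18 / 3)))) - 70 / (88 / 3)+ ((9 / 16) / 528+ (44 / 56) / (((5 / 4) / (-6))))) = 301361542027713 / 293511680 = 1026744.63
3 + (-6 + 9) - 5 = 1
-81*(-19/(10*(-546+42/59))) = -30267/107240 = -0.28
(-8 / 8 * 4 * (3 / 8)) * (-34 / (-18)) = -17 / 6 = -2.83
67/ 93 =0.72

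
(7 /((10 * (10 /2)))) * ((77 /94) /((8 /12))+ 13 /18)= 23107 /84600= 0.27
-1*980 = -980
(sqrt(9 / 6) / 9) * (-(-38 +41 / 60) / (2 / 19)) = 42541 * sqrt(6) / 2160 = 48.24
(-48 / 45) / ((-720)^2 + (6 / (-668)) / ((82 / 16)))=-27388 / 13310567955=-0.00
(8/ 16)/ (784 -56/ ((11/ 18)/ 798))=-11/ 1591520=-0.00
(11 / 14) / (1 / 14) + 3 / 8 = 91 / 8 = 11.38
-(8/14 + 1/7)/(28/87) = -435/196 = -2.22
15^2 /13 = 225 /13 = 17.31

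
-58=-58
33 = 33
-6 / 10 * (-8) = 24 / 5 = 4.80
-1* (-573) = 573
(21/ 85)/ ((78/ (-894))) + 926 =1020101/ 1105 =923.17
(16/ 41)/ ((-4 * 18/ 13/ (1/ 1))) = -26/ 369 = -0.07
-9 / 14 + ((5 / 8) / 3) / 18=-1909 / 3024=-0.63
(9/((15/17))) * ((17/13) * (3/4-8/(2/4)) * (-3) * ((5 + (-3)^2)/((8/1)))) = 1110627/1040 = 1067.91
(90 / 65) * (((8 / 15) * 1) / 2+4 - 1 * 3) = 114 / 65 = 1.75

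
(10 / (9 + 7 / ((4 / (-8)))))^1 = -2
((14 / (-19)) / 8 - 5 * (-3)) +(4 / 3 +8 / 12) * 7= 2197 / 76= 28.91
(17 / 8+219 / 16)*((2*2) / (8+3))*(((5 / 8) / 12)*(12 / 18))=115 / 576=0.20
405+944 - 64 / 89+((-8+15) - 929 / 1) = 37939 / 89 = 426.28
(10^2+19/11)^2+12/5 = 6262257/605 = 10350.84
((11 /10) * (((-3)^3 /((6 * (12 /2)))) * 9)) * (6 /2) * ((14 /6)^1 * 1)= -2079 /40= -51.98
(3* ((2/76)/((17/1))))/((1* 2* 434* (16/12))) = 9/2242912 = 0.00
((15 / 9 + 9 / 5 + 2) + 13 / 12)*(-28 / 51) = -917 / 255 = -3.60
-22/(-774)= 11/387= 0.03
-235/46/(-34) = 235/1564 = 0.15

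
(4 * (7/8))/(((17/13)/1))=91/34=2.68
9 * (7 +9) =144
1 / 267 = 0.00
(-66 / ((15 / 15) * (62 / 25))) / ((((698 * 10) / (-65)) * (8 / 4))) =10725 / 86552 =0.12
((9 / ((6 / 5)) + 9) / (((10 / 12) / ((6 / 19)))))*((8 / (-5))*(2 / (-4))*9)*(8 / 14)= 85536 / 3325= 25.73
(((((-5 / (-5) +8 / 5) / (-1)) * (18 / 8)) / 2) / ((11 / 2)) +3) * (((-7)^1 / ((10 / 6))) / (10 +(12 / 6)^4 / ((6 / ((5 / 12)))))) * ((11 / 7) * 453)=-6641433 / 10000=-664.14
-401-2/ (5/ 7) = -2019/ 5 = -403.80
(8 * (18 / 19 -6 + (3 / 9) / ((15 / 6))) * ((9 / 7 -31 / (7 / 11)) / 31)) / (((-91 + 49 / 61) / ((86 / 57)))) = -9767296576 / 9697728915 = -1.01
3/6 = 1/2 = 0.50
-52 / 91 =-4 / 7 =-0.57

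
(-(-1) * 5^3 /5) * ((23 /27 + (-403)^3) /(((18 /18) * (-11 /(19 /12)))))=419703422675 /1782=235523806.21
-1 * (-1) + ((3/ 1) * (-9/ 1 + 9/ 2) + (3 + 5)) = -4.50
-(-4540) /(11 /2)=9080 /11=825.45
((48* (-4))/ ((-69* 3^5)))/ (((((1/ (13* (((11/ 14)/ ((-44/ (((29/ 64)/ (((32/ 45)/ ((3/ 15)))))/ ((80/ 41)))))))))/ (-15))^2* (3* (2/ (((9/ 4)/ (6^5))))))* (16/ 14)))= 238918849/ 9559154091884544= 0.00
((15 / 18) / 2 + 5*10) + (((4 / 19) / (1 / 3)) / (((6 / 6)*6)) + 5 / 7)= 51.24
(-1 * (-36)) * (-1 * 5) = -180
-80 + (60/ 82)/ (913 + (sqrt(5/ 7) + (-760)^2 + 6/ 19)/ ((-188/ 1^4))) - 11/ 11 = -276607871601932859/ 3414897709152059 + 407208 *sqrt(35)/ 3414897709152059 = -81.00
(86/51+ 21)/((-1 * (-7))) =1157/357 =3.24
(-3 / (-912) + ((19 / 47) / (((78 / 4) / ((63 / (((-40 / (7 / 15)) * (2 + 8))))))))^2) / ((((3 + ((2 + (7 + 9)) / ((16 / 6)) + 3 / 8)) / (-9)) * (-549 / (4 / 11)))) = 23349030959 / 12047406992156250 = 0.00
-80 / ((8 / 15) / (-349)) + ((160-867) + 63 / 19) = 981280 / 19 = 51646.32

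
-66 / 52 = -33 / 26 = -1.27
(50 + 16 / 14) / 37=358 / 259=1.38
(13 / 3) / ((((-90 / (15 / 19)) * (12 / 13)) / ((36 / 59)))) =-169 / 6726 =-0.03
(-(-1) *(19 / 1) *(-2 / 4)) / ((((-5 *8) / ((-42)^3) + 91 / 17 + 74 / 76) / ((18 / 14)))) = -73073259 / 37852937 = -1.93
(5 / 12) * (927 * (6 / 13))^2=12889935 / 169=76271.80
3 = 3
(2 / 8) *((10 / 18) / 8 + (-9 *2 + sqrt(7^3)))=-1291 / 288 + 7 *sqrt(7) / 4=0.15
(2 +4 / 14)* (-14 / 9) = -32 / 9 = -3.56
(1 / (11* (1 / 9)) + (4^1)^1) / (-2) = -2.41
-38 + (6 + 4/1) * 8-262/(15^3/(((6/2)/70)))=1653619/39375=42.00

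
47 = 47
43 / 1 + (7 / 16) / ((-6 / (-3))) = 1383 / 32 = 43.22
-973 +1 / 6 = -5837 / 6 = -972.83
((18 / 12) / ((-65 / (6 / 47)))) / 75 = -3 / 76375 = -0.00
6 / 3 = 2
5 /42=0.12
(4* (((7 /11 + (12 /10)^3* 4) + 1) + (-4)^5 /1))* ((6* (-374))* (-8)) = -9114693888 /125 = -72917551.10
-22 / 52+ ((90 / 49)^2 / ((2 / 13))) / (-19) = -1870709 / 1186094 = -1.58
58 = 58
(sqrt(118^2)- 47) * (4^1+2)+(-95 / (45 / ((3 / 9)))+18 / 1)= 11969 / 27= 443.30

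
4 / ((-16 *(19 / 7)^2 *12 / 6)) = -49 / 2888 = -0.02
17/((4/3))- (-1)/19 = 973/76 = 12.80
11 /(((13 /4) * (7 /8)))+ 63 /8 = 8549 /728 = 11.74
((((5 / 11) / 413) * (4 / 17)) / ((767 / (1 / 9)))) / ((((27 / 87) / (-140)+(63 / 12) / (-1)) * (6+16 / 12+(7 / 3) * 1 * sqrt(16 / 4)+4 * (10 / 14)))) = -5075 / 10556343706194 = -0.00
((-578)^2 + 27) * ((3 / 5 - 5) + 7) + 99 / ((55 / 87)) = 4344226 / 5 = 868845.20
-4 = -4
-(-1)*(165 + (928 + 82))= 1175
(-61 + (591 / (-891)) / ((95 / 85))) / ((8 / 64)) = -2780576 / 5643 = -492.75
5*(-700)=-3500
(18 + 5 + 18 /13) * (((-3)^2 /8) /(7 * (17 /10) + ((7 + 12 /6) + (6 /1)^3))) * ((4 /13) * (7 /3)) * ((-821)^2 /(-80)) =-4487090937 /6405776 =-700.48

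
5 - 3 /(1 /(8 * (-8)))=197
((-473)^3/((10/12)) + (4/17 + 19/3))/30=-32382086327/7650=-4232952.46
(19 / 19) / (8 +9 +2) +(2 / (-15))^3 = 3223 / 64125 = 0.05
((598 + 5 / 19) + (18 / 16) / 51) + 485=2799209 / 2584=1083.29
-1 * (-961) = 961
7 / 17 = 0.41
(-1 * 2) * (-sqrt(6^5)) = 72 * sqrt(6) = 176.36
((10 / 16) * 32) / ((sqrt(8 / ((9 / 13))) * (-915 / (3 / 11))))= -3 * sqrt(26) / 8723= -0.00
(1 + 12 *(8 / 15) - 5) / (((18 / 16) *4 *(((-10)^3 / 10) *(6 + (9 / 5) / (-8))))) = -16 / 17325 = -0.00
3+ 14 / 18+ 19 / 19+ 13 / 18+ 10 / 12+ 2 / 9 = 59 / 9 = 6.56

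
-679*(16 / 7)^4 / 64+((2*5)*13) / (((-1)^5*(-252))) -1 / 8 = -7141963 / 24696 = -289.20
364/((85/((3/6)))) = 182/85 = 2.14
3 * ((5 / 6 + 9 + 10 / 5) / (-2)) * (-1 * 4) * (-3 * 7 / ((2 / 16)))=-11928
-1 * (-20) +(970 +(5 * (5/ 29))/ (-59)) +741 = 2961716/ 1711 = 1730.99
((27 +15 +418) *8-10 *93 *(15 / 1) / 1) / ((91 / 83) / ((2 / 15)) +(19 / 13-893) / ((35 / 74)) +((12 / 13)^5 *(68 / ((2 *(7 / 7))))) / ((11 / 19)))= 48740055384020 / 8719992086123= 5.59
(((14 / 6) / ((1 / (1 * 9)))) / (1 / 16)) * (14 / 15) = 1568 / 5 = 313.60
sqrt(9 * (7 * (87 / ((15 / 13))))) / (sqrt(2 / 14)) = 21 * sqrt(1885) / 5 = 182.35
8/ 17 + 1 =25/ 17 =1.47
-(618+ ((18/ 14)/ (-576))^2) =-124035073/ 200704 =-618.00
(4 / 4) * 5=5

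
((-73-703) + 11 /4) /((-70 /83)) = 256719 /280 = 916.85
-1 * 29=-29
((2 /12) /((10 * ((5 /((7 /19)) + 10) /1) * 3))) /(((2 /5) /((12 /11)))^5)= 0.04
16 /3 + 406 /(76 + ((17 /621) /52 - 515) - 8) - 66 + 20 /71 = -188449176610 /3074549991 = -61.29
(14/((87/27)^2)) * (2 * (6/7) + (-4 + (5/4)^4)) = 22599/107648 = 0.21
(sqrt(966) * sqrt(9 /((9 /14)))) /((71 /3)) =42 * sqrt(69) /71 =4.91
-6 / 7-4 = -4.86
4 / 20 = 1 / 5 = 0.20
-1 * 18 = -18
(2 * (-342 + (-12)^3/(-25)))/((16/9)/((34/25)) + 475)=-2087532/1821875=-1.15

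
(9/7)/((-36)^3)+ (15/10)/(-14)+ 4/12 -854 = -30981745/36288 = -853.77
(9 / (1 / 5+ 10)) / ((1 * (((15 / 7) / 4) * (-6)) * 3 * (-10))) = 7 / 765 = 0.01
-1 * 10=-10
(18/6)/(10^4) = 3/10000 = 0.00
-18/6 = -3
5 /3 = 1.67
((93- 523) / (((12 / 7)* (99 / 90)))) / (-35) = 215 / 33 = 6.52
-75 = -75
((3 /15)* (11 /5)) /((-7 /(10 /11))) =-2 /35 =-0.06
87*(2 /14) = 87 /7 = 12.43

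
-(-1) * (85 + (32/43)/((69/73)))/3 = 254531/8901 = 28.60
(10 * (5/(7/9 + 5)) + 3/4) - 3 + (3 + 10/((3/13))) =8227/156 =52.74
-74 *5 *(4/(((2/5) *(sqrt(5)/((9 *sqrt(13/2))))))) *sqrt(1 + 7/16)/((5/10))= -1665 *sqrt(2990)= -91043.69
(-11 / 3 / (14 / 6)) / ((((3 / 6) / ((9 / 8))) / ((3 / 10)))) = -297 / 280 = -1.06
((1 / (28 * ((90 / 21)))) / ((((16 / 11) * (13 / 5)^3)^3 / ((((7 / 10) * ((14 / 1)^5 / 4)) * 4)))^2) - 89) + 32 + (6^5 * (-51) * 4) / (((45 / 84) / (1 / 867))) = -52141481223979669698793888521319 / 15034550202007098620848373760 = -3468.11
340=340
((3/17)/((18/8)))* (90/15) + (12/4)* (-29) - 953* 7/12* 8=-231227/51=-4533.86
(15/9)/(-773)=-5/2319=-0.00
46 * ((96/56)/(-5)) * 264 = -145728/35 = -4163.66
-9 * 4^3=-576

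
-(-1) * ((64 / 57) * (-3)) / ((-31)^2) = -64 / 18259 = -0.00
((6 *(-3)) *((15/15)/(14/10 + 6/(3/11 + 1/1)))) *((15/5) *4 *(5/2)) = -9450/107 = -88.32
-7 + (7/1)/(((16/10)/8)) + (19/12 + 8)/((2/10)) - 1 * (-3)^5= 3827/12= 318.92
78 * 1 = 78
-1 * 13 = -13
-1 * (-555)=555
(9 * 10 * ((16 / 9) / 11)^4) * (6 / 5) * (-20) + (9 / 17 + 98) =5870124065 / 60481971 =97.06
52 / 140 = 13 / 35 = 0.37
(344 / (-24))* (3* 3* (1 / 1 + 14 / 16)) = -1935 / 8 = -241.88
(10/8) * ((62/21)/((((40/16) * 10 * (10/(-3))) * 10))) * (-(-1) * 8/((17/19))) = -589/14875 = -0.04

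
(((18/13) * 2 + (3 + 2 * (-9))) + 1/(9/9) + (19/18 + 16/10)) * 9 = -10033/130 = -77.18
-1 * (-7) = 7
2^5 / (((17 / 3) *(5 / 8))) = 768 / 85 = 9.04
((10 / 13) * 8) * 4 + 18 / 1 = 554 / 13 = 42.62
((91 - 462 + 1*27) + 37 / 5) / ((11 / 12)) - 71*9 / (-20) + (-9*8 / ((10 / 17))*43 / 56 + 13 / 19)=-1139947 / 2660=-428.55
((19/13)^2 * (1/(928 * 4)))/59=361/37012352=0.00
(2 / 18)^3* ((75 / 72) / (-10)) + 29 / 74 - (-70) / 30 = 3528175 / 1294704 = 2.73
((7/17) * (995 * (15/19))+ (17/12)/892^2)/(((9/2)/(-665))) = -34913338680185/730419552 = -47799.02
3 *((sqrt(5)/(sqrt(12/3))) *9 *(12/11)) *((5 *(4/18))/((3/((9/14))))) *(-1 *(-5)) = 1350 *sqrt(5)/77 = 39.20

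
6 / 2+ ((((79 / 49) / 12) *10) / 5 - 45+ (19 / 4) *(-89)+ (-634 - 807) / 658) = -12896927 / 27636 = -466.67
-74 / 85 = -0.87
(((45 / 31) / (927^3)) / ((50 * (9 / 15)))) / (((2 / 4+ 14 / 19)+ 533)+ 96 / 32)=19 / 168046327503765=0.00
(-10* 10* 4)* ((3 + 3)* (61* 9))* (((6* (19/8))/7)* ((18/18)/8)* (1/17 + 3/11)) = -145512450/1309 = -111163.06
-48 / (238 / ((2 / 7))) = -48 / 833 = -0.06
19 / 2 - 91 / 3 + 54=199 / 6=33.17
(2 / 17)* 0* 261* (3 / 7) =0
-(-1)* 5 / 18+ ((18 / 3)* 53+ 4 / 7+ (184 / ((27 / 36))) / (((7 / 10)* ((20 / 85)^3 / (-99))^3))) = -153838300634141.01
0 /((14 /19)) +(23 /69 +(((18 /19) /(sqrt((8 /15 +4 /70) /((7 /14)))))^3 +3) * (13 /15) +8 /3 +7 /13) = 66339 * sqrt(3255) /6591499 +399 /65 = 6.71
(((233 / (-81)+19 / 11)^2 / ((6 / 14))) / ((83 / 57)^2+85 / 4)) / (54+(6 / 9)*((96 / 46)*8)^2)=2803437142016 / 5098447113245145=0.00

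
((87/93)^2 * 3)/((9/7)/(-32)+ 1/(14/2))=565152/22103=25.57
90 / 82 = 45 / 41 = 1.10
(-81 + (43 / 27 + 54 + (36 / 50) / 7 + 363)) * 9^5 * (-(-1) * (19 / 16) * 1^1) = 66302423883 / 2800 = 23679437.10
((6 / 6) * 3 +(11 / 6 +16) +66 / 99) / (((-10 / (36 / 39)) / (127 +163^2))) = -3443784 / 65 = -52981.29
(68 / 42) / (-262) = -17 / 2751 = -0.01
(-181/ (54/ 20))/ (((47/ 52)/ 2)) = -148.34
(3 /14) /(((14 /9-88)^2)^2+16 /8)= 19683 /5129162272892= 0.00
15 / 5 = 3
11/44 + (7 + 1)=33/4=8.25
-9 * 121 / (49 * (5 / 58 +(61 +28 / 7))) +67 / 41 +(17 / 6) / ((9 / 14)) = 1167192466 / 204767325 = 5.70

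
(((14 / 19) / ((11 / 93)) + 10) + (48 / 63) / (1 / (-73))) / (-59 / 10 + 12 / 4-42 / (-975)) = 112372000 / 8150373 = 13.79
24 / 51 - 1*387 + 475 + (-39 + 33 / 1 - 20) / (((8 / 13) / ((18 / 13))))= 29.97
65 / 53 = 1.23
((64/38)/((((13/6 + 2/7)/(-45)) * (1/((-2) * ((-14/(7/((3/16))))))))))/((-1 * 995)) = 9072/389443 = 0.02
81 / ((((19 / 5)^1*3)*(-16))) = -135 / 304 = -0.44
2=2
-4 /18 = -2 /9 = -0.22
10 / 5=2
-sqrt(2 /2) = -1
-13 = -13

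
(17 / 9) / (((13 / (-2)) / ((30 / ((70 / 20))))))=-2.49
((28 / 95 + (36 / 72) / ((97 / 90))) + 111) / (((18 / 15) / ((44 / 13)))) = 22656832 / 71877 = 315.22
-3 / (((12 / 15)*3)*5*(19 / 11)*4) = -11 / 304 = -0.04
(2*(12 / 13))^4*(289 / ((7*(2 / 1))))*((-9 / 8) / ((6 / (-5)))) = 44945280 / 199927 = 224.81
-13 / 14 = -0.93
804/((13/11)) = 8844/13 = 680.31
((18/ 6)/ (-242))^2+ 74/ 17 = 4.35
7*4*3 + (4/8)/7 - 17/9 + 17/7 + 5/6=769/9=85.44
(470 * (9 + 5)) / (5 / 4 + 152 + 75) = 26320 / 913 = 28.83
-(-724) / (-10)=-362 / 5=-72.40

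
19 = 19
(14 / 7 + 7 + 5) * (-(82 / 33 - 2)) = -224 / 33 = -6.79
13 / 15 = 0.87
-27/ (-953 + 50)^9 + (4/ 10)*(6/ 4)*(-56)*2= -4967813302299084093672153739/ 73925793188974465679645145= -67.20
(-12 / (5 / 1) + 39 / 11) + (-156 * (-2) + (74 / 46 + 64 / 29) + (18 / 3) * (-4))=10747276 / 36685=292.96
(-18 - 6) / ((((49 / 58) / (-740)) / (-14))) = -2060160 / 7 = -294308.57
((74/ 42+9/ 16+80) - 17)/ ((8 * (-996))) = -21949/ 2677248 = -0.01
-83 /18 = -4.61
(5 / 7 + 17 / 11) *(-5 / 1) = -870 / 77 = -11.30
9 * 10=90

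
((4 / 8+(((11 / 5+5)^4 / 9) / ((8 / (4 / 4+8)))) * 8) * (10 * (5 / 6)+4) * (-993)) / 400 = -41148168679 / 500000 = -82296.34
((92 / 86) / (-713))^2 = 4 / 1776889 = 0.00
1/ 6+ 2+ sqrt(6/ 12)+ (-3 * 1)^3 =-24.13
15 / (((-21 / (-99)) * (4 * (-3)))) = -165 / 28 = -5.89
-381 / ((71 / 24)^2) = -219456 / 5041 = -43.53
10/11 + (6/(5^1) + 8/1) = 556/55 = 10.11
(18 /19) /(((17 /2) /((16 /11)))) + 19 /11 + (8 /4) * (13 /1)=99091 /3553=27.89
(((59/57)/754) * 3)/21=59/300846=0.00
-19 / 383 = -0.05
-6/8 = -3/4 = -0.75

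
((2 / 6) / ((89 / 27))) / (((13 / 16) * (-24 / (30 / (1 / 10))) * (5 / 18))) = -6480 / 1157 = -5.60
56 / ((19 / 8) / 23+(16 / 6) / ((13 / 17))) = 401856 / 25765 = 15.60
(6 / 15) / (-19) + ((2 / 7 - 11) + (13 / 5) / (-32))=-230177 / 21280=-10.82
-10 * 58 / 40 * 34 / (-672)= 493 / 672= 0.73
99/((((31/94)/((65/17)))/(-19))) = -11492910/527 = -21808.18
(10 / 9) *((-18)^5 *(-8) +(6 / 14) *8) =352719440 / 21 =16796163.81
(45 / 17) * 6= 270 / 17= 15.88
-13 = -13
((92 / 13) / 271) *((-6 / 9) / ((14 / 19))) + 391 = 28925605 / 73983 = 390.98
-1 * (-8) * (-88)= -704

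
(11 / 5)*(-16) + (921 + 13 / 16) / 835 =-455523 / 13360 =-34.10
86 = 86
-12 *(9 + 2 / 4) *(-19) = 2166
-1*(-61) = 61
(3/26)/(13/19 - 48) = -57/23374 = -0.00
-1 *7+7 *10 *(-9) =-637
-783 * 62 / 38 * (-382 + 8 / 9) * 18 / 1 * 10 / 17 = 1665127800 / 323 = 5155194.43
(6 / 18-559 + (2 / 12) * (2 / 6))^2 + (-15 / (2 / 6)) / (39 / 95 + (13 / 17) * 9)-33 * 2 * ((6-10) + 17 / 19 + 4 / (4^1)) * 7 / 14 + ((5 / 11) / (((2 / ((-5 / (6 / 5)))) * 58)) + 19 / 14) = 16844058034761473 / 53968162248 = 312111.02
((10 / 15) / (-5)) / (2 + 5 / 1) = -0.02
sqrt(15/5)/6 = sqrt(3)/6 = 0.29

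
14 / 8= 7 / 4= 1.75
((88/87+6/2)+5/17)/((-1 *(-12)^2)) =-398/13311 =-0.03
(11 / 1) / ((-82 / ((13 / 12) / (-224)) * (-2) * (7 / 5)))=-715 / 3085824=-0.00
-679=-679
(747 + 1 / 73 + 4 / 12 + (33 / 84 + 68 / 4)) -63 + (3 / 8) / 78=223761121 / 318864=701.74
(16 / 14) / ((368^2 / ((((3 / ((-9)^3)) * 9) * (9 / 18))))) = -1 / 6398784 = -0.00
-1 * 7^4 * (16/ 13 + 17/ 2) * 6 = -1822359/ 13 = -140181.46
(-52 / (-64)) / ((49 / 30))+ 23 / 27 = 14281 / 10584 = 1.35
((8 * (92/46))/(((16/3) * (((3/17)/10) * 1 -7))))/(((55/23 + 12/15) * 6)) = -9775/435629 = -0.02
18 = 18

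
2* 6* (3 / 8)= 9 / 2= 4.50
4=4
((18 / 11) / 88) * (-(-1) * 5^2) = 225 / 484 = 0.46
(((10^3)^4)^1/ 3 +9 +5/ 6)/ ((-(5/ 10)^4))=-16000000000472/ 3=-5333333333490.67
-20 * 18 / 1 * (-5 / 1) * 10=18000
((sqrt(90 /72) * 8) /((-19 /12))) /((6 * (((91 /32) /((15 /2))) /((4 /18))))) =-1280 * sqrt(5) /5187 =-0.55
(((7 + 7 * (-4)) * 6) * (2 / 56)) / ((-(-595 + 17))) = -9 / 1156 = -0.01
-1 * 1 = -1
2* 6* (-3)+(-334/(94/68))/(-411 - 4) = -690824/19505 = -35.42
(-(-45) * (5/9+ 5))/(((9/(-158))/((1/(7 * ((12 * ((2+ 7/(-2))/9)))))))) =19750/63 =313.49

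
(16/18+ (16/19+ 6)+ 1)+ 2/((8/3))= 6485/684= 9.48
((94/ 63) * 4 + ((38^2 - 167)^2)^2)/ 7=167534455501159/ 441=379896724492.42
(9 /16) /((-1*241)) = -9 /3856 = -0.00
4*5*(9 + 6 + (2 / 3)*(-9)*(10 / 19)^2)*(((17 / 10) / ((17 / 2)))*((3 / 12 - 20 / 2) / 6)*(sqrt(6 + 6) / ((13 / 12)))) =-57780*sqrt(3) / 361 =-277.22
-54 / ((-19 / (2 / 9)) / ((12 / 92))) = 36 / 437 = 0.08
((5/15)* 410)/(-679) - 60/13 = -127550/26481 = -4.82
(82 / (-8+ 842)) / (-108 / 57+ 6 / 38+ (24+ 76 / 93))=0.00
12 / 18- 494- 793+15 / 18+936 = -699 / 2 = -349.50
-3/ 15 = -1/ 5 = -0.20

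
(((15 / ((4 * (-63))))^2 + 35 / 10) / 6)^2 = 611127841 / 1792336896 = 0.34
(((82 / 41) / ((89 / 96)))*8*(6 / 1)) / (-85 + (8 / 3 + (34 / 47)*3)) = -1299456 / 1005967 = -1.29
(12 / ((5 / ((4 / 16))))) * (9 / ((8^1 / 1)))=27 / 40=0.68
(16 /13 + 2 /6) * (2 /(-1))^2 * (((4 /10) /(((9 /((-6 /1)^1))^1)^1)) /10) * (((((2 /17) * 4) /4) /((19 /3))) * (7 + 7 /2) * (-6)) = 20496 /104975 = 0.20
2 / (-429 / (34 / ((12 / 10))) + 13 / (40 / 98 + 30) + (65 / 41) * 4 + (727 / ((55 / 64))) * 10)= 22847660 / 96545805133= 0.00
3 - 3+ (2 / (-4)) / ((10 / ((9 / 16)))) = -9 / 320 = -0.03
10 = 10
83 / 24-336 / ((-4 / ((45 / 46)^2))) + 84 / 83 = 89420545 / 1053768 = 84.86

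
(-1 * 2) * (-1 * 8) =16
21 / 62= 0.34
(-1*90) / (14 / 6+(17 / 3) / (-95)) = -475 / 12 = -39.58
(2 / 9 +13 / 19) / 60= 31 / 2052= 0.02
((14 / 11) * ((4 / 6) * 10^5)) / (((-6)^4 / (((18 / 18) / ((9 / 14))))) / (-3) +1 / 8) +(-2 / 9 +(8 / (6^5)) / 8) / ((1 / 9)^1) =-9090741673 / 29547936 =-307.66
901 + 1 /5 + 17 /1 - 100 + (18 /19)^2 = 1478471 /1805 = 819.10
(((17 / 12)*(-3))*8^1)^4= 1336336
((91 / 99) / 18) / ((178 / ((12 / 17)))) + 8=3594979 / 449361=8.00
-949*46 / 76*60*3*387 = -760234410 / 19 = -40012337.37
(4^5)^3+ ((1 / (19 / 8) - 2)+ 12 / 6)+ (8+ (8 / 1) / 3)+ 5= 61203284885 / 57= 1073741840.09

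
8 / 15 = 0.53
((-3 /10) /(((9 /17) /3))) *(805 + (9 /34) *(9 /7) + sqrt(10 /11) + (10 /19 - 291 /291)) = -3639607 /2660 - 17 *sqrt(110) /110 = -1369.89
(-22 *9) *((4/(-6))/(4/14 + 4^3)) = 154/75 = 2.05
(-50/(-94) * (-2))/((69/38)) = -0.59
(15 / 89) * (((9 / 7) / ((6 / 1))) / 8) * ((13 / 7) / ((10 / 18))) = 0.02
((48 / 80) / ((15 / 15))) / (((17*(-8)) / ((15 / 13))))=-9 / 1768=-0.01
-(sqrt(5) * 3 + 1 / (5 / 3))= -3 * sqrt(5) - 3 / 5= -7.31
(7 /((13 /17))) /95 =119 /1235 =0.10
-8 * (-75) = 600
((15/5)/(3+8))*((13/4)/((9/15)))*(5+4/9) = 8.04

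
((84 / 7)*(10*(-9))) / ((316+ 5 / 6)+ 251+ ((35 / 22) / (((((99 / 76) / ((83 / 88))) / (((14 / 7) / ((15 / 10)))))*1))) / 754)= -1.90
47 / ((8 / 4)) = 47 / 2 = 23.50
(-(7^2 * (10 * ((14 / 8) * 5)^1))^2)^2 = 5406752812890625 / 16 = 337922050805664.06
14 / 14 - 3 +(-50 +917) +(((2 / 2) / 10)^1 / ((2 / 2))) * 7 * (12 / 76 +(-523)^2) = 18271864 / 95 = 192335.41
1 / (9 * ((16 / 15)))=5 / 48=0.10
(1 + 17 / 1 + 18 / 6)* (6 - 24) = -378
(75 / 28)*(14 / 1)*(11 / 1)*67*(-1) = -55275 / 2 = -27637.50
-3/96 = -1/32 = -0.03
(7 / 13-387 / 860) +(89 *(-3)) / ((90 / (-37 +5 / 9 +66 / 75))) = 18532153 / 175500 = 105.60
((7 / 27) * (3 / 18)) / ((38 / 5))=35 / 6156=0.01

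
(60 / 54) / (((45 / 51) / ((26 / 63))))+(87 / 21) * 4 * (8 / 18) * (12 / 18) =9236 / 1701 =5.43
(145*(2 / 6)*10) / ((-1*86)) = -5.62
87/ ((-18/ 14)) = -203/ 3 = -67.67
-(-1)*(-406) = -406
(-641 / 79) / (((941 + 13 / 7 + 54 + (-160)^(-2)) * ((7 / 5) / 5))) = -410240000 / 14112307753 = -0.03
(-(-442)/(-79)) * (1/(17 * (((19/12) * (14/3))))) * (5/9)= -260/10507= -0.02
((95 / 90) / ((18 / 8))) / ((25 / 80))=1.50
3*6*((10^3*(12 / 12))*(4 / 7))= 72000 / 7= 10285.71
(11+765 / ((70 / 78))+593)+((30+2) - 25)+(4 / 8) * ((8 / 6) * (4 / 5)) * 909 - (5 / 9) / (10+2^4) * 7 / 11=175514687 / 90090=1948.21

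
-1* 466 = -466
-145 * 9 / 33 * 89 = -38715 / 11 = -3519.55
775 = 775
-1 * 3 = -3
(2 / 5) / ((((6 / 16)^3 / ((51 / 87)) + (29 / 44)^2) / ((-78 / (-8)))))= 20537088 / 2761235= 7.44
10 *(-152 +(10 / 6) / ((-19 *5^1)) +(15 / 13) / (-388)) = -218535575 / 143754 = -1520.21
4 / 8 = 1 / 2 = 0.50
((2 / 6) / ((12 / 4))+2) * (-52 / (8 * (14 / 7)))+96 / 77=-15563 / 2772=-5.61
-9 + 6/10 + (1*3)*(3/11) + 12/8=-669/110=-6.08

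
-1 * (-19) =19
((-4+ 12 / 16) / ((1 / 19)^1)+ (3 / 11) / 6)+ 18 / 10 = -13179 / 220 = -59.90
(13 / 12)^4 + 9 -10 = 7825 / 20736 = 0.38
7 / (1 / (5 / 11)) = 35 / 11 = 3.18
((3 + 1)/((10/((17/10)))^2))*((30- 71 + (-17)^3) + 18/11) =-3935891/6875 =-572.49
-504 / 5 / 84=-6 / 5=-1.20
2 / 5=0.40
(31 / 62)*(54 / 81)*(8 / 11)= 8 / 33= 0.24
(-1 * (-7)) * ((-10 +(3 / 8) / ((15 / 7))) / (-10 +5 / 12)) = 8253 / 1150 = 7.18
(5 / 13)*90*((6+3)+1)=4500 / 13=346.15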